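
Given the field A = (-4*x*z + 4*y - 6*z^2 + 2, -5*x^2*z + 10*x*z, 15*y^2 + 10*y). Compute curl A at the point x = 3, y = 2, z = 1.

(85, -24, -24)

(∇×A)₁ = ∂A₃/∂y − ∂A₂/∂z = 5*x^2 - 10*x + 30*y + 10
(∇×A)₂ = ∂A₁/∂z − ∂A₃/∂x = -4*x - 12*z
(∇×A)₃ = ∂A₂/∂x − ∂A₁/∂y = -10*x*z + 10*z - 4
∇×A = (5*x^2 - 10*x + 30*y + 10, -4*x - 12*z, -10*x*z + 10*z - 4)
At (3, 2, 1): (85, -24, -24).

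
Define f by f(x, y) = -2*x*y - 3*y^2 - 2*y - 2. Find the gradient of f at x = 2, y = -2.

∂f/∂x = -2*y
∂f/∂y = -2*x - 6*y - 2
∇f = (-2*y, -2*x - 6*y - 2)
At (2, -2): (4, 6).

(4, 6)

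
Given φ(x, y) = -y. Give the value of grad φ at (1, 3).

∂φ/∂x = 0
∂φ/∂y = -1
∇φ = (0, -1)
At (1, 3): (0, -1).

(0, -1)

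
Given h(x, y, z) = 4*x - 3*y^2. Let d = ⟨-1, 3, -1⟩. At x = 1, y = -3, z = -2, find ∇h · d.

50

∂h/∂x = 4
∂h/∂y = -6*y
∂h/∂z = 0
∇h at (1, -3, -2) = (4, 18, 0)
∇h · d = (4)(-1) + (18)(3) + (0)(-1) = 50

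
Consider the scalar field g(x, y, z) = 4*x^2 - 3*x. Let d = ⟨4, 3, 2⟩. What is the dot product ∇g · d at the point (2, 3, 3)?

∂g/∂x = 8*x - 3
∂g/∂y = 0
∂g/∂z = 0
∇g at (2, 3, 3) = (13, 0, 0)
∇g · d = (13)(4) + (0)(3) + (0)(2) = 52

52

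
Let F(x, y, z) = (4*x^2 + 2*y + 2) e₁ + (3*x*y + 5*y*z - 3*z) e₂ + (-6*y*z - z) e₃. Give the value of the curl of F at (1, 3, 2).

(-24, 0, 7)

(∇×F)₁ = ∂F₃/∂y − ∂F₂/∂z = -5*y - 6*z + 3
(∇×F)₂ = ∂F₁/∂z − ∂F₃/∂x = 0
(∇×F)₃ = ∂F₂/∂x − ∂F₁/∂y = 3*y - 2
∇×F = (-5*y - 6*z + 3, 0, 3*y - 2)
At (1, 3, 2): (-24, 0, 7).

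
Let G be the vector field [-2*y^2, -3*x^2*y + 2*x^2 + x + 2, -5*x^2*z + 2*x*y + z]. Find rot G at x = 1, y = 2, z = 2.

(2, 16, 1)

(∇×G)₁ = ∂G₃/∂y − ∂G₂/∂z = 2*x
(∇×G)₂ = ∂G₁/∂z − ∂G₃/∂x = 10*x*z - 2*y
(∇×G)₃ = ∂G₂/∂x − ∂G₁/∂y = -6*x*y + 4*x + 4*y + 1
∇×G = (2*x, 10*x*z - 2*y, -6*x*y + 4*x + 4*y + 1)
At (1, 2, 2): (2, 16, 1).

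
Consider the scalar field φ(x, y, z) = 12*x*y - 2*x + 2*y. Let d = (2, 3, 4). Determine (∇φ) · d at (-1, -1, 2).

-58

∂φ/∂x = 12*y - 2
∂φ/∂y = 12*x + 2
∂φ/∂z = 0
∇φ at (-1, -1, 2) = (-14, -10, 0)
∇φ · d = (-14)(2) + (-10)(3) + (0)(4) = -58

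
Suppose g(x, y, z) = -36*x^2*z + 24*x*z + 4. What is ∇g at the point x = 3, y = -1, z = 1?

(-192, 0, -252)

∂g/∂x = -72*x*z + 24*z
∂g/∂y = 0
∂g/∂z = -36*x^2 + 24*x
∇g = (-72*x*z + 24*z, 0, -36*x^2 + 24*x)
At (3, -1, 1): (-192, 0, -252).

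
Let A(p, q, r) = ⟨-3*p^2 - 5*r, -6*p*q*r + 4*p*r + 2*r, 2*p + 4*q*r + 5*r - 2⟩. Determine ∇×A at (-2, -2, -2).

(∇×A)₁ = ∂A₃/∂q − ∂A₂/∂r = 6*p*q - 4*p + 4*r - 2
(∇×A)₂ = ∂A₁/∂r − ∂A₃/∂p = -7
(∇×A)₃ = ∂A₂/∂p − ∂A₁/∂q = -6*q*r + 4*r
∇×A = (6*p*q - 4*p + 4*r - 2, -7, -6*q*r + 4*r)
At (-2, -2, -2): (22, -7, -32).

(22, -7, -32)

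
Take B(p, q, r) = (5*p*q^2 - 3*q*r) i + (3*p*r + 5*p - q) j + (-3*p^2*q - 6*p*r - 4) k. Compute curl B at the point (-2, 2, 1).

(-6, -24, 51)

(∇×B)₁ = ∂B₃/∂q − ∂B₂/∂r = -3*p^2 - 3*p
(∇×B)₂ = ∂B₁/∂r − ∂B₃/∂p = 6*p*q - 3*q + 6*r
(∇×B)₃ = ∂B₂/∂p − ∂B₁/∂q = -10*p*q + 6*r + 5
∇×B = (-3*p^2 - 3*p, 6*p*q - 3*q + 6*r, -10*p*q + 6*r + 5)
At (-2, 2, 1): (-6, -24, 51).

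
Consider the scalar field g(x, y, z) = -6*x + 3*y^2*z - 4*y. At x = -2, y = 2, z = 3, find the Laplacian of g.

18

∂²g/∂x² = 0
∂²g/∂y² = 6*z
∂²g/∂z² = 0
∇²g = 6*z
At (-2, 2, 3): 18.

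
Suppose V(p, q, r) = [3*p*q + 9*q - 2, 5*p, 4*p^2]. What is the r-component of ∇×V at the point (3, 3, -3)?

-13

(∇×V)_3 = ∂V₂/∂p − ∂V₁/∂q
= 5 − (3*p + 9)
= -3*p - 4
At (3, 3, -3): -13.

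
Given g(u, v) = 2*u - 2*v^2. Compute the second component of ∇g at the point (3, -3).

(∇g)_2 = ∂g/∂v = -4*v
At (3, -3): 12.

12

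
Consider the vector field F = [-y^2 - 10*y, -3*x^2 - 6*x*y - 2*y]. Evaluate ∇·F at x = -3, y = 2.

∂F₁/∂x = 0
∂F₂/∂y = -6*x - 2
∇·F = -6*x - 2
At (-3, 2): 16.

16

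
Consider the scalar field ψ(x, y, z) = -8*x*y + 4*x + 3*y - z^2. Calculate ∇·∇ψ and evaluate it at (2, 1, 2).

∂²ψ/∂x² = 0
∂²ψ/∂y² = 0
∂²ψ/∂z² = -2
∇²ψ = -2
At (2, 1, 2): -2.

-2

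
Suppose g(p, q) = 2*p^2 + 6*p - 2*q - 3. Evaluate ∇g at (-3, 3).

∂g/∂p = 4*p + 6
∂g/∂q = -2
∇g = (4*p + 6, -2)
At (-3, 3): (-6, -2).

(-6, -2)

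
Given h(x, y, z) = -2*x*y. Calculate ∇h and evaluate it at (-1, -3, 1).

(6, 2, 0)

∂h/∂x = -2*y
∂h/∂y = -2*x
∂h/∂z = 0
∇h = (-2*y, -2*x, 0)
At (-1, -3, 1): (6, 2, 0).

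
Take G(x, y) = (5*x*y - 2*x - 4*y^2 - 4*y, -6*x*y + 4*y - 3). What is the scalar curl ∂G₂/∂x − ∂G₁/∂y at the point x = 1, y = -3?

-7

∂G₂/∂x = -6*y
∂G₁/∂y = 5*x - 8*y - 4
Scalar curl = -5*x + 2*y + 4
At (1, -3): -7.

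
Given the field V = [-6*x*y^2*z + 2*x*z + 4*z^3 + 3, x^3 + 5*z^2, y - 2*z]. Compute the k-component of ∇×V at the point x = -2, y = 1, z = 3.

(∇×V)_3 = ∂V₂/∂x − ∂V₁/∂y
= 3*x^2 − (-12*x*y*z)
= 3*x^2 + 12*x*y*z
At (-2, 1, 3): -60.

-60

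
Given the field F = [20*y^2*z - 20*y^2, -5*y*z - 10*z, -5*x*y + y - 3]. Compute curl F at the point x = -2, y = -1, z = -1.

(∇×F)₁ = ∂F₃/∂y − ∂F₂/∂z = -5*x + 5*y + 11
(∇×F)₂ = ∂F₁/∂z − ∂F₃/∂x = 20*y^2 + 5*y
(∇×F)₃ = ∂F₂/∂x − ∂F₁/∂y = -40*y*z + 40*y
∇×F = (-5*x + 5*y + 11, 20*y^2 + 5*y, -40*y*z + 40*y)
At (-2, -1, -1): (16, 15, -80).

(16, 15, -80)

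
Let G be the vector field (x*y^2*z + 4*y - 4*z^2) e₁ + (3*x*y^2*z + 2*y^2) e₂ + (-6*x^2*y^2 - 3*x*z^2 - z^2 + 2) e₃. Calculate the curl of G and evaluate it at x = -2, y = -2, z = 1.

(∇×G)₁ = ∂G₃/∂y − ∂G₂/∂z = -12*x^2*y - 3*x*y^2
(∇×G)₂ = ∂G₁/∂z − ∂G₃/∂x = 13*x*y^2 + 3*z^2 - 8*z
(∇×G)₃ = ∂G₂/∂x − ∂G₁/∂y = -2*x*y*z + 3*y^2*z - 4
∇×G = (-12*x^2*y - 3*x*y^2, 13*x*y^2 + 3*z^2 - 8*z, -2*x*y*z + 3*y^2*z - 4)
At (-2, -2, 1): (120, -109, 0).

(120, -109, 0)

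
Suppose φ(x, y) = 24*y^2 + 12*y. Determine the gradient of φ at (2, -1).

∂φ/∂x = 0
∂φ/∂y = 48*y + 12
∇φ = (0, 48*y + 12)
At (2, -1): (0, -36).

(0, -36)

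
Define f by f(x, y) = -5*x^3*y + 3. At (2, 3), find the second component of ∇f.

(∇f)_2 = ∂f/∂y = -5*x^3
At (2, 3): -40.

-40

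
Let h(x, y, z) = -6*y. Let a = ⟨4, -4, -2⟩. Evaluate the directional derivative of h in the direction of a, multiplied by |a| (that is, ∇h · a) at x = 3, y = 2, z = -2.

24

∂h/∂x = 0
∂h/∂y = -6
∂h/∂z = 0
∇h at (3, 2, -2) = (0, -6, 0)
∇h · a = (0)(4) + (-6)(-4) + (0)(-2) = 24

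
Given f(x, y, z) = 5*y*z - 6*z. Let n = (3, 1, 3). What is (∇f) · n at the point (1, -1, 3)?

∂f/∂x = 0
∂f/∂y = 5*z
∂f/∂z = 5*y - 6
∇f at (1, -1, 3) = (0, 15, -11)
∇f · n = (0)(3) + (15)(1) + (-11)(3) = -18

-18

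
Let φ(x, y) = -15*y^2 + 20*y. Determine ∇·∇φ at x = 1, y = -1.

∂²φ/∂x² = 0
∂²φ/∂y² = -30
∇²φ = -30
At (1, -1): -30.

-30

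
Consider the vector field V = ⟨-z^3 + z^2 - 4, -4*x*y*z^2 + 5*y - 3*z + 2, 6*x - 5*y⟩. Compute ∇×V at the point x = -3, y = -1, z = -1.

(∇×V)₁ = ∂V₃/∂y − ∂V₂/∂z = 8*x*y*z - 2
(∇×V)₂ = ∂V₁/∂z − ∂V₃/∂x = -3*z^2 + 2*z - 6
(∇×V)₃ = ∂V₂/∂x − ∂V₁/∂y = -4*y*z^2
∇×V = (8*x*y*z - 2, -3*z^2 + 2*z - 6, -4*y*z^2)
At (-3, -1, -1): (-26, -11, 4).

(-26, -11, 4)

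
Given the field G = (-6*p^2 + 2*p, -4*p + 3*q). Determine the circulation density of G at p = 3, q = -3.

∂G₂/∂p = -4
∂G₁/∂q = 0
Scalar curl = -4
At (3, -3): -4.

-4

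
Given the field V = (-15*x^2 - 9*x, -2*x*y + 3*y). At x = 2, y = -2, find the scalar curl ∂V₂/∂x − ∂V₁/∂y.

∂V₂/∂x = -2*y
∂V₁/∂y = 0
Scalar curl = -2*y
At (2, -2): 4.

4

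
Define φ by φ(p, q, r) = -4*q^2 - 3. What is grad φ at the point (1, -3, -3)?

(0, 24, 0)

∂φ/∂p = 0
∂φ/∂q = -8*q
∂φ/∂r = 0
∇φ = (0, -8*q, 0)
At (1, -3, -3): (0, 24, 0).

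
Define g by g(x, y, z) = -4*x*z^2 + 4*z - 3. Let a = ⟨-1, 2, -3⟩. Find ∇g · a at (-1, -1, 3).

-48

∂g/∂x = -4*z^2
∂g/∂y = 0
∂g/∂z = -8*x*z + 4
∇g at (-1, -1, 3) = (-36, 0, 28)
∇g · a = (-36)(-1) + (0)(2) + (28)(-3) = -48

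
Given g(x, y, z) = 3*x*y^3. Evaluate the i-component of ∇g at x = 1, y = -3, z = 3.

(∇g)_1 = ∂g/∂x = 3*y^3
At (1, -3, 3): -81.

-81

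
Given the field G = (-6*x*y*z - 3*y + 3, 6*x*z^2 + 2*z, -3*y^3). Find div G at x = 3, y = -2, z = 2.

24

∂G₁/∂x = -6*y*z
∂G₂/∂y = 0
∂G₃/∂z = 0
∇·G = -6*y*z
At (3, -2, 2): 24.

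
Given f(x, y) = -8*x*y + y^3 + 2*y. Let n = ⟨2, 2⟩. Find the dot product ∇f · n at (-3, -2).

∂f/∂x = -8*y
∂f/∂y = -8*x + 3*y^2 + 2
∇f at (-3, -2) = (16, 38)
∇f · n = (16)(2) + (38)(2) = 108

108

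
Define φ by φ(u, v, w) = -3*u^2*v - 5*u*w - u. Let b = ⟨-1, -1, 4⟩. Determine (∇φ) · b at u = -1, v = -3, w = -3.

∂φ/∂u = -6*u*v - 5*w - 1
∂φ/∂v = -3*u^2
∂φ/∂w = -5*u
∇φ at (-1, -3, -3) = (-4, -3, 5)
∇φ · b = (-4)(-1) + (-3)(-1) + (5)(4) = 27

27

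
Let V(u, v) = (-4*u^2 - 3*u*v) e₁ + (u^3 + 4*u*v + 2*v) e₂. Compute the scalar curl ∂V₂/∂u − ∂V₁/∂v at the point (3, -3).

∂V₂/∂u = 3*u^2 + 4*v
∂V₁/∂v = -3*u
Scalar curl = 3*u^2 + 3*u + 4*v
At (3, -3): 24.

24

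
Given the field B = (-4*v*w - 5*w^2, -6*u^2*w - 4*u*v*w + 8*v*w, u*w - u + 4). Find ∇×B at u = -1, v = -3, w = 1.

(42, 2, 28)

(∇×B)₁ = ∂B₃/∂v − ∂B₂/∂w = 6*u^2 + 4*u*v - 8*v
(∇×B)₂ = ∂B₁/∂w − ∂B₃/∂u = -4*v - 11*w + 1
(∇×B)₃ = ∂B₂/∂u − ∂B₁/∂v = -12*u*w - 4*v*w + 4*w
∇×B = (6*u^2 + 4*u*v - 8*v, -4*v - 11*w + 1, -12*u*w - 4*v*w + 4*w)
At (-1, -3, 1): (42, 2, 28).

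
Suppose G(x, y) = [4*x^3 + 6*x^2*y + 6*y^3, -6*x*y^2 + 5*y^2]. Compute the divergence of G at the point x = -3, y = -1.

98

∂G₁/∂x = 12*x^2 + 12*x*y
∂G₂/∂y = -12*x*y + 10*y
∇·G = 12*x^2 + 10*y
At (-3, -1): 98.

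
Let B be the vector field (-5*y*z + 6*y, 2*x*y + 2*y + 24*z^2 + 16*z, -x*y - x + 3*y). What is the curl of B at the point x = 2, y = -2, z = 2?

(∇×B)₁ = ∂B₃/∂y − ∂B₂/∂z = -x - 48*z - 13
(∇×B)₂ = ∂B₁/∂z − ∂B₃/∂x = -4*y + 1
(∇×B)₃ = ∂B₂/∂x − ∂B₁/∂y = 2*y + 5*z - 6
∇×B = (-x - 48*z - 13, -4*y + 1, 2*y + 5*z - 6)
At (2, -2, 2): (-111, 9, 0).

(-111, 9, 0)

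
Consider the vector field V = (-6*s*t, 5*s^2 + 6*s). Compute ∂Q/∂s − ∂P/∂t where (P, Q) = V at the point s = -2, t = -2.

∂V₂/∂s = 10*s + 6
∂V₁/∂t = -6*s
Scalar curl = 16*s + 6
At (-2, -2): -26.

-26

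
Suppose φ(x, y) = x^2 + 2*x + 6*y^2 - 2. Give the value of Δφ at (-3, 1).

∂²φ/∂x² = 2
∂²φ/∂y² = 12
∇²φ = 14
At (-3, 1): 14.

14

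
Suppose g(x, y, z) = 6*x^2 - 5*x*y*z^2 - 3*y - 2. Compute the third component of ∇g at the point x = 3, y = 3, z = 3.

(∇g)_3 = ∂g/∂z = -10*x*y*z
At (3, 3, 3): -270.

-270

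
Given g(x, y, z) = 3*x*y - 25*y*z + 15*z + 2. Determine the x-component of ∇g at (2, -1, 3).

(∇g)_1 = ∂g/∂x = 3*y
At (2, -1, 3): -3.

-3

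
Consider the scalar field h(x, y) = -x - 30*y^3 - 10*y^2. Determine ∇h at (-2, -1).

(-1, -70)

∂h/∂x = -1
∂h/∂y = -90*y^2 - 20*y
∇h = (-1, -90*y^2 - 20*y)
At (-2, -1): (-1, -70).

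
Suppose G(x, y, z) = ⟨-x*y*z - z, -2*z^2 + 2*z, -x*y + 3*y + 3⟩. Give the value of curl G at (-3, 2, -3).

(∇×G)₁ = ∂G₃/∂y − ∂G₂/∂z = -x + 4*z + 1
(∇×G)₂ = ∂G₁/∂z − ∂G₃/∂x = -x*y + y - 1
(∇×G)₃ = ∂G₂/∂x − ∂G₁/∂y = x*z
∇×G = (-x + 4*z + 1, -x*y + y - 1, x*z)
At (-3, 2, -3): (-8, 7, 9).

(-8, 7, 9)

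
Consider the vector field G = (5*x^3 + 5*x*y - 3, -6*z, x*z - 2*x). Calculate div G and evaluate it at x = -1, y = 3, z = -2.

∂G₁/∂x = 15*x^2 + 5*y
∂G₂/∂y = 0
∂G₃/∂z = x
∇·G = 15*x^2 + x + 5*y
At (-1, 3, -2): 29.

29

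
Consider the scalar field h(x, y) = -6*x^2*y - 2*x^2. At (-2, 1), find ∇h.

(32, -24)

∂h/∂x = -12*x*y - 4*x
∂h/∂y = -6*x^2
∇h = (-12*x*y - 4*x, -6*x^2)
At (-2, 1): (32, -24).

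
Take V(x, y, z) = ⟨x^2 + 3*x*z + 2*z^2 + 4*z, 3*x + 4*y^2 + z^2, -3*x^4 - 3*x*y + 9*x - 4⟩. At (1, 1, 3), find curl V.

(-9, 25, 3)

(∇×V)₁ = ∂V₃/∂y − ∂V₂/∂z = -3*x - 2*z
(∇×V)₂ = ∂V₁/∂z − ∂V₃/∂x = 12*x^3 + 3*x + 3*y + 4*z - 5
(∇×V)₃ = ∂V₂/∂x − ∂V₁/∂y = 3
∇×V = (-3*x - 2*z, 12*x^3 + 3*x + 3*y + 4*z - 5, 3)
At (1, 1, 3): (-9, 25, 3).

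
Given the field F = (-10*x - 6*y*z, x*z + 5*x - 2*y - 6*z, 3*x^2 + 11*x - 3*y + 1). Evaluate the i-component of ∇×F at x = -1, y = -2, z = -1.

(∇×F)_1 = ∂F₃/∂y − ∂F₂/∂z
= -3 − (x - 6)
= -x + 3
At (-1, -2, -1): 4.

4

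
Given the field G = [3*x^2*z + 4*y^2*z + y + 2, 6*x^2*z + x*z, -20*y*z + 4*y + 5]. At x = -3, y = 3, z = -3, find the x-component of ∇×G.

13

(∇×G)_1 = ∂G₃/∂y − ∂G₂/∂z
= -20*z + 4 − (6*x^2 + x)
= -6*x^2 - x - 20*z + 4
At (-3, 3, -3): 13.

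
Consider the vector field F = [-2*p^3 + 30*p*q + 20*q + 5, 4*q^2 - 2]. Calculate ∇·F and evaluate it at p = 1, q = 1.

∂F₁/∂p = -6*p^2 + 30*q
∂F₂/∂q = 8*q
∇·F = -6*p^2 + 38*q
At (1, 1): 32.

32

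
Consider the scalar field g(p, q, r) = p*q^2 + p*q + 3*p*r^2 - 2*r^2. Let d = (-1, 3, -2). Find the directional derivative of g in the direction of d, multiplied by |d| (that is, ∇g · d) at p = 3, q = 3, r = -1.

76

∂g/∂p = q^2 + q + 3*r^2
∂g/∂q = 2*p*q + p
∂g/∂r = 6*p*r - 4*r
∇g at (3, 3, -1) = (15, 21, -14)
∇g · d = (15)(-1) + (21)(3) + (-14)(-2) = 76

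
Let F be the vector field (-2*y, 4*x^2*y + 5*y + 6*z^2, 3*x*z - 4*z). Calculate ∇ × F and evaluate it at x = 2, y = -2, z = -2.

(∇×F)₁ = ∂F₃/∂y − ∂F₂/∂z = -12*z
(∇×F)₂ = ∂F₁/∂z − ∂F₃/∂x = -3*z
(∇×F)₃ = ∂F₂/∂x − ∂F₁/∂y = 8*x*y + 2
∇×F = (-12*z, -3*z, 8*x*y + 2)
At (2, -2, -2): (24, 6, -30).

(24, 6, -30)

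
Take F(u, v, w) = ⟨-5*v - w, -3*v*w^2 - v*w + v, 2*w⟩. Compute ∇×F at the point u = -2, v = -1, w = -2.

(∇×F)₁ = ∂F₃/∂v − ∂F₂/∂w = 6*v*w + v
(∇×F)₂ = ∂F₁/∂w − ∂F₃/∂u = -1
(∇×F)₃ = ∂F₂/∂u − ∂F₁/∂v = 5
∇×F = (6*v*w + v, -1, 5)
At (-2, -1, -2): (11, -1, 5).

(11, -1, 5)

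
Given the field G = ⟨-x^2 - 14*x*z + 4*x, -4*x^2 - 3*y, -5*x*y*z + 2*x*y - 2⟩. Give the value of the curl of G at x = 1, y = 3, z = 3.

(∇×G)₁ = ∂G₃/∂y − ∂G₂/∂z = -5*x*z + 2*x
(∇×G)₂ = ∂G₁/∂z − ∂G₃/∂x = -14*x + 5*y*z - 2*y
(∇×G)₃ = ∂G₂/∂x − ∂G₁/∂y = -8*x
∇×G = (-5*x*z + 2*x, -14*x + 5*y*z - 2*y, -8*x)
At (1, 3, 3): (-13, 25, -8).

(-13, 25, -8)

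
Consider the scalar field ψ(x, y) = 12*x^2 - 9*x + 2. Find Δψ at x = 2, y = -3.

∂²ψ/∂x² = 24
∂²ψ/∂y² = 0
∇²ψ = 24
At (2, -3): 24.

24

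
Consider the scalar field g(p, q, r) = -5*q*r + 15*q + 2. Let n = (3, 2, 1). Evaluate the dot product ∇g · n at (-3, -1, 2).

15

∂g/∂p = 0
∂g/∂q = -5*r + 15
∂g/∂r = -5*q
∇g at (-3, -1, 2) = (0, 5, 5)
∇g · n = (0)(3) + (5)(2) + (5)(1) = 15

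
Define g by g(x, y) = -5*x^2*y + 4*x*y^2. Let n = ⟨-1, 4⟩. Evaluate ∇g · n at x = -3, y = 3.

-594

∂g/∂x = -10*x*y + 4*y^2
∂g/∂y = -5*x^2 + 8*x*y
∇g at (-3, 3) = (126, -117)
∇g · n = (126)(-1) + (-117)(4) = -594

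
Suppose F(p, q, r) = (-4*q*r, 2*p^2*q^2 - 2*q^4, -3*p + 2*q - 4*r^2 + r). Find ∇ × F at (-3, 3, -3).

(∇×F)₁ = ∂F₃/∂q − ∂F₂/∂r = 2
(∇×F)₂ = ∂F₁/∂r − ∂F₃/∂p = -4*q + 3
(∇×F)₃ = ∂F₂/∂p − ∂F₁/∂q = 4*p*q^2 + 4*r
∇×F = (2, -4*q + 3, 4*p*q^2 + 4*r)
At (-3, 3, -3): (2, -9, -120).

(2, -9, -120)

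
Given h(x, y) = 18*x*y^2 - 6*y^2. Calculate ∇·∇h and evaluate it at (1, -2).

∂²h/∂x² = 0
∂²h/∂y² = 12*(3*x - 1)
∇²h = 36*x - 12
At (1, -2): 24.

24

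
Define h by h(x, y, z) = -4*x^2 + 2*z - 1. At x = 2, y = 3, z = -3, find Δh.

-8

∂²h/∂x² = -8
∂²h/∂y² = 0
∂²h/∂z² = 0
∇²h = -8
At (2, 3, -3): -8.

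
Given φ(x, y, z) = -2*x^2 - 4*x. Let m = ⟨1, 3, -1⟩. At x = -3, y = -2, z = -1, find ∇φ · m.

8

∂φ/∂x = -4*x - 4
∂φ/∂y = 0
∂φ/∂z = 0
∇φ at (-3, -2, -1) = (8, 0, 0)
∇φ · m = (8)(1) + (0)(3) + (0)(-1) = 8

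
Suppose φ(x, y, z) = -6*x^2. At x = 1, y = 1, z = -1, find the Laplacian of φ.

∂²φ/∂x² = -12
∂²φ/∂y² = 0
∂²φ/∂z² = 0
∇²φ = -12
At (1, 1, -1): -12.

-12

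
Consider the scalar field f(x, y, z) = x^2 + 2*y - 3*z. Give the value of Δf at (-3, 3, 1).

∂²f/∂x² = 2
∂²f/∂y² = 0
∂²f/∂z² = 0
∇²f = 2
At (-3, 3, 1): 2.

2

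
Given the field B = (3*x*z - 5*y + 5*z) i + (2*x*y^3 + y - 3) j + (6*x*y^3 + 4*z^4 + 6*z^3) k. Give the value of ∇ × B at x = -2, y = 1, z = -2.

(-36, -7, 7)

(∇×B)₁ = ∂B₃/∂y − ∂B₂/∂z = 18*x*y^2
(∇×B)₂ = ∂B₁/∂z − ∂B₃/∂x = 3*x - 6*y^3 + 5
(∇×B)₃ = ∂B₂/∂x − ∂B₁/∂y = 2*y^3 + 5
∇×B = (18*x*y^2, 3*x - 6*y^3 + 5, 2*y^3 + 5)
At (-2, 1, -2): (-36, -7, 7).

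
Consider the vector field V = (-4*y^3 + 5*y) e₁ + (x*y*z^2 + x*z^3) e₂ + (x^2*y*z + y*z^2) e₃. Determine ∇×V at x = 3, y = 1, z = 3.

(∇×V)₁ = ∂V₃/∂y − ∂V₂/∂z = x^2*z - 2*x*y*z - 3*x*z^2 + z^2
(∇×V)₂ = ∂V₁/∂z − ∂V₃/∂x = -2*x*y*z
(∇×V)₃ = ∂V₂/∂x − ∂V₁/∂y = 12*y^2 + y*z^2 + z^3 - 5
∇×V = (x^2*z - 2*x*y*z - 3*x*z^2 + z^2, -2*x*y*z, 12*y^2 + y*z^2 + z^3 - 5)
At (3, 1, 3): (-63, -18, 43).

(-63, -18, 43)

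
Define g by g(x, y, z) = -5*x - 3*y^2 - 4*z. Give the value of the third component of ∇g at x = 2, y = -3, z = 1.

-4

(∇g)_3 = ∂g/∂z = -4
At (2, -3, 1): -4.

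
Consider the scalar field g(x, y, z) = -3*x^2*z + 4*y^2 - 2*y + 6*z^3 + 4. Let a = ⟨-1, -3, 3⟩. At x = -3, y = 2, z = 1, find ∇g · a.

∂g/∂x = -6*x*z
∂g/∂y = 8*y - 2
∂g/∂z = -3*x^2 + 18*z^2
∇g at (-3, 2, 1) = (18, 14, -9)
∇g · a = (18)(-1) + (14)(-3) + (-9)(3) = -87

-87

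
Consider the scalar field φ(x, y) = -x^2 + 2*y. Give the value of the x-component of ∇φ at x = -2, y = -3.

(∇φ)_1 = ∂φ/∂x = -2*x
At (-2, -3): 4.

4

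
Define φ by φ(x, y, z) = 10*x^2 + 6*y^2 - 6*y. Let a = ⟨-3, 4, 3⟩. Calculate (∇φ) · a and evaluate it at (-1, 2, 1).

∂φ/∂x = 20*x
∂φ/∂y = 12*y - 6
∂φ/∂z = 0
∇φ at (-1, 2, 1) = (-20, 18, 0)
∇φ · a = (-20)(-3) + (18)(4) + (0)(3) = 132

132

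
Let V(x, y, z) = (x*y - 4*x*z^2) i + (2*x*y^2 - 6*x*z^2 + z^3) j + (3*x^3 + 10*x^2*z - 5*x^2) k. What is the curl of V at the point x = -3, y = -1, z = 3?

(-135, 141, -49)

(∇×V)₁ = ∂V₃/∂y − ∂V₂/∂z = 12*x*z - 3*z^2
(∇×V)₂ = ∂V₁/∂z − ∂V₃/∂x = -9*x^2 - 28*x*z + 10*x
(∇×V)₃ = ∂V₂/∂x − ∂V₁/∂y = -x + 2*y^2 - 6*z^2
∇×V = (12*x*z - 3*z^2, -9*x^2 - 28*x*z + 10*x, -x + 2*y^2 - 6*z^2)
At (-3, -1, 3): (-135, 141, -49).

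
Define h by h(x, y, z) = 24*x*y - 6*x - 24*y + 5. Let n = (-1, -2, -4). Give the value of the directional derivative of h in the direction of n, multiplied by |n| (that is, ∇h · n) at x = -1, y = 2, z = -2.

54

∂h/∂x = 24*y - 6
∂h/∂y = 24*x - 24
∂h/∂z = 0
∇h at (-1, 2, -2) = (42, -48, 0)
∇h · n = (42)(-1) + (-48)(-2) + (0)(-4) = 54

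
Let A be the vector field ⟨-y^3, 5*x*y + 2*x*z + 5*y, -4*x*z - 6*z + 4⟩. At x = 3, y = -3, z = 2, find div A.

2

∂A₁/∂x = 0
∂A₂/∂y = 5*x + 5
∂A₃/∂z = -4*x - 6
∇·A = x - 1
At (3, -3, 2): 2.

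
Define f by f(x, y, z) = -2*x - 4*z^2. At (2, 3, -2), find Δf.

∂²f/∂x² = 0
∂²f/∂y² = 0
∂²f/∂z² = -8
∇²f = -8
At (2, 3, -2): -8.

-8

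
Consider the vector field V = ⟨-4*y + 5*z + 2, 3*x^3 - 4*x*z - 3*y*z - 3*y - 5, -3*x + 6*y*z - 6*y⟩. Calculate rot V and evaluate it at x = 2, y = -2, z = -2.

(-16, 8, 48)

(∇×V)₁ = ∂V₃/∂y − ∂V₂/∂z = 4*x + 3*y + 6*z - 6
(∇×V)₂ = ∂V₁/∂z − ∂V₃/∂x = 8
(∇×V)₃ = ∂V₂/∂x − ∂V₁/∂y = 9*x^2 - 4*z + 4
∇×V = (4*x + 3*y + 6*z - 6, 8, 9*x^2 - 4*z + 4)
At (2, -2, -2): (-16, 8, 48).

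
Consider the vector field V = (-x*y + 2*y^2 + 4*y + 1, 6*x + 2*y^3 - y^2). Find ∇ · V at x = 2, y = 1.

∂V₁/∂x = -y
∂V₂/∂y = 6*y^2 - 2*y
∇·V = 6*y^2 - 3*y
At (2, 1): 3.

3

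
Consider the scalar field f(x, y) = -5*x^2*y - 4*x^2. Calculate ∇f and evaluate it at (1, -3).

∂f/∂x = -10*x*y - 8*x
∂f/∂y = -5*x^2
∇f = (-10*x*y - 8*x, -5*x^2)
At (1, -3): (22, -5).

(22, -5)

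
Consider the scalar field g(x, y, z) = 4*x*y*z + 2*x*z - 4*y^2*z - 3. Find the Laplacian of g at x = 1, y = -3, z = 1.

-8

∂²g/∂x² = 0
∂²g/∂y² = -8*z
∂²g/∂z² = 0
∇²g = -8*z
At (1, -3, 1): -8.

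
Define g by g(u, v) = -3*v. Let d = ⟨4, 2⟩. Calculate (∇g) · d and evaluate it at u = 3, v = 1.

-6

∂g/∂u = 0
∂g/∂v = -3
∇g at (3, 1) = (0, -3)
∇g · d = (0)(4) + (-3)(2) = -6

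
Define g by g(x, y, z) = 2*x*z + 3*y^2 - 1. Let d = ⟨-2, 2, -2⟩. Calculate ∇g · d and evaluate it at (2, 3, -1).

32

∂g/∂x = 2*z
∂g/∂y = 6*y
∂g/∂z = 2*x
∇g at (2, 3, -1) = (-2, 18, 4)
∇g · d = (-2)(-2) + (18)(2) + (4)(-2) = 32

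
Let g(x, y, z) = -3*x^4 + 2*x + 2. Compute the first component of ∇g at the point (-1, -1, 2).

14

(∇g)_1 = ∂g/∂x = -12*x^3 + 2
At (-1, -1, 2): 14.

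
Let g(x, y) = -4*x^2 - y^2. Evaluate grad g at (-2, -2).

∂g/∂x = -8*x
∂g/∂y = -2*y
∇g = (-8*x, -2*y)
At (-2, -2): (16, 4).

(16, 4)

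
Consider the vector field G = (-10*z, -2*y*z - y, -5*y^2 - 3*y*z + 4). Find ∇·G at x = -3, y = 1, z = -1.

∂G₁/∂x = 0
∂G₂/∂y = -2*z - 1
∂G₃/∂z = -3*y
∇·G = -3*y - 2*z - 1
At (-3, 1, -1): -2.

-2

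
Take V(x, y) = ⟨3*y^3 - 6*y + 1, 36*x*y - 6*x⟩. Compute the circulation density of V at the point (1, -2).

∂V₂/∂x = 36*y - 6
∂V₁/∂y = 9*y^2 - 6
Scalar curl = -9*y^2 + 36*y
At (1, -2): -108.

-108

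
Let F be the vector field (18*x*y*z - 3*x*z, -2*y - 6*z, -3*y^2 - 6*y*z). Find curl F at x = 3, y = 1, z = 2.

(∇×F)₁ = ∂F₃/∂y − ∂F₂/∂z = -6*y - 6*z + 6
(∇×F)₂ = ∂F₁/∂z − ∂F₃/∂x = 18*x*y - 3*x
(∇×F)₃ = ∂F₂/∂x − ∂F₁/∂y = -18*x*z
∇×F = (-6*y - 6*z + 6, 18*x*y - 3*x, -18*x*z)
At (3, 1, 2): (-12, 45, -108).

(-12, 45, -108)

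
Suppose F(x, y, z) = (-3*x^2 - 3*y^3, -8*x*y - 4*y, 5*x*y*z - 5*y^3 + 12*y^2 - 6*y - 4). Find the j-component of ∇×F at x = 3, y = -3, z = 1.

(∇×F)_2 = ∂F₁/∂z − ∂F₃/∂x
= 0 − (5*y*z)
= -5*y*z
At (3, -3, 1): 15.

15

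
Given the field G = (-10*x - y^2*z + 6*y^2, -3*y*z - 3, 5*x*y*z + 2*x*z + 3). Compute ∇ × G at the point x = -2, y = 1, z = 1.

(∇×G)₁ = ∂G₃/∂y − ∂G₂/∂z = 5*x*z + 3*y
(∇×G)₂ = ∂G₁/∂z − ∂G₃/∂x = -y^2 - 5*y*z - 2*z
(∇×G)₃ = ∂G₂/∂x − ∂G₁/∂y = 2*y*z - 12*y
∇×G = (5*x*z + 3*y, -y^2 - 5*y*z - 2*z, 2*y*z - 12*y)
At (-2, 1, 1): (-7, -8, -10).

(-7, -8, -10)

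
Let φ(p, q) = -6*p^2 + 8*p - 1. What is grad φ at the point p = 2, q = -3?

(-16, 0)

∂φ/∂p = -12*p + 8
∂φ/∂q = 0
∇φ = (-12*p + 8, 0)
At (2, -3): (-16, 0).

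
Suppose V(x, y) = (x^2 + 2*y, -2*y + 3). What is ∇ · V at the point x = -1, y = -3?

∂V₁/∂x = 2*x
∂V₂/∂y = -2
∇·V = 2*x - 2
At (-1, -3): -4.

-4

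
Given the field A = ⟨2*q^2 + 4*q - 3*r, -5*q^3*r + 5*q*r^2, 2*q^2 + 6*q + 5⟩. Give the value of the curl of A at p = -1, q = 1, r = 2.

(∇×A)₁ = ∂A₃/∂q − ∂A₂/∂r = 5*q^3 - 10*q*r + 4*q + 6
(∇×A)₂ = ∂A₁/∂r − ∂A₃/∂p = -3
(∇×A)₃ = ∂A₂/∂p − ∂A₁/∂q = -4*q - 4
∇×A = (5*q^3 - 10*q*r + 4*q + 6, -3, -4*q - 4)
At (-1, 1, 2): (-5, -3, -8).

(-5, -3, -8)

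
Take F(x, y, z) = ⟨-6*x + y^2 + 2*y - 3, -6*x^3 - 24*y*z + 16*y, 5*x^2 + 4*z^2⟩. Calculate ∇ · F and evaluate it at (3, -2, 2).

-22

∂F₁/∂x = -6
∂F₂/∂y = -24*z + 16
∂F₃/∂z = 8*z
∇·F = -16*z + 10
At (3, -2, 2): -22.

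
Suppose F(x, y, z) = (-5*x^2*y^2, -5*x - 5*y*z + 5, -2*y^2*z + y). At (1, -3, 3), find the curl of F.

(22, 0, -35)

(∇×F)₁ = ∂F₃/∂y − ∂F₂/∂z = -4*y*z + 5*y + 1
(∇×F)₂ = ∂F₁/∂z − ∂F₃/∂x = 0
(∇×F)₃ = ∂F₂/∂x − ∂F₁/∂y = 10*x^2*y - 5
∇×F = (-4*y*z + 5*y + 1, 0, 10*x^2*y - 5)
At (1, -3, 3): (22, 0, -35).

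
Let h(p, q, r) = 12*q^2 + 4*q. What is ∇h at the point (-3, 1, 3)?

(0, 28, 0)

∂h/∂p = 0
∂h/∂q = 24*q + 4
∂h/∂r = 0
∇h = (0, 24*q + 4, 0)
At (-3, 1, 3): (0, 28, 0).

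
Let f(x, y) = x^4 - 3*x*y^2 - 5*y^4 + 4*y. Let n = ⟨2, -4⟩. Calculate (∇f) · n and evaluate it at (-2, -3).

∂f/∂x = 4*x^3 - 3*y^2
∂f/∂y = -6*x*y - 20*y^3 + 4
∇f at (-2, -3) = (-59, 508)
∇f · n = (-59)(2) + (508)(-4) = -2150

-2150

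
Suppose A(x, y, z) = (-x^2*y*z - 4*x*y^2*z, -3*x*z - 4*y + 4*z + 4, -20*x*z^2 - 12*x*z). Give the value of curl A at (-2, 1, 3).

(-10, 220, -45)

(∇×A)₁ = ∂A₃/∂y − ∂A₂/∂z = 3*x - 4
(∇×A)₂ = ∂A₁/∂z − ∂A₃/∂x = -x^2*y - 4*x*y^2 + 20*z^2 + 12*z
(∇×A)₃ = ∂A₂/∂x − ∂A₁/∂y = x^2*z + 8*x*y*z - 3*z
∇×A = (3*x - 4, -x^2*y - 4*x*y^2 + 20*z^2 + 12*z, x^2*z + 8*x*y*z - 3*z)
At (-2, 1, 3): (-10, 220, -45).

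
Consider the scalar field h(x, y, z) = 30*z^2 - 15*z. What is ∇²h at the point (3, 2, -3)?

∂²h/∂x² = 0
∂²h/∂y² = 0
∂²h/∂z² = 60
∇²h = 60
At (3, 2, -3): 60.

60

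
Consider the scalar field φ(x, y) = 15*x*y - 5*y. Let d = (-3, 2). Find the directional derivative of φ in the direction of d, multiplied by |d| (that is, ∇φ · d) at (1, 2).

∂φ/∂x = 15*y
∂φ/∂y = 15*x - 5
∇φ at (1, 2) = (30, 10)
∇φ · d = (30)(-3) + (10)(2) = -70

-70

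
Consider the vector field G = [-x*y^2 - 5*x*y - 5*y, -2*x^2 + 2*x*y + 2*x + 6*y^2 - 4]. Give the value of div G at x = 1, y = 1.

8

∂G₁/∂x = -y^2 - 5*y
∂G₂/∂y = 2*x + 12*y
∇·G = 2*x - y^2 + 7*y
At (1, 1): 8.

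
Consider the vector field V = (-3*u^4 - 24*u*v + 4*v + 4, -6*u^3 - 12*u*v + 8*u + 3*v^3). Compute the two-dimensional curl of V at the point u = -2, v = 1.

∂V₂/∂u = -18*u^2 - 12*v + 8
∂V₁/∂v = -24*u + 4
Scalar curl = -18*u^2 + 24*u - 12*v + 4
At (-2, 1): -128.

-128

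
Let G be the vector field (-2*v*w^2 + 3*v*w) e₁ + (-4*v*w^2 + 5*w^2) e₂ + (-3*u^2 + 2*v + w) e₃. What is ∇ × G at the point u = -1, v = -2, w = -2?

(∇×G)₁ = ∂G₃/∂v − ∂G₂/∂w = 8*v*w - 10*w + 2
(∇×G)₂ = ∂G₁/∂w − ∂G₃/∂u = 6*u - 4*v*w + 3*v
(∇×G)₃ = ∂G₂/∂u − ∂G₁/∂v = 2*w^2 - 3*w
∇×G = (8*v*w - 10*w + 2, 6*u - 4*v*w + 3*v, 2*w^2 - 3*w)
At (-1, -2, -2): (54, -28, 14).

(54, -28, 14)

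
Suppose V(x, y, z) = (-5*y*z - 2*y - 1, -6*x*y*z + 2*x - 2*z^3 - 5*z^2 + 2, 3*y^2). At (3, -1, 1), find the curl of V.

(-8, 5, 15)

(∇×V)₁ = ∂V₃/∂y − ∂V₂/∂z = 6*x*y + 6*y + 6*z^2 + 10*z
(∇×V)₂ = ∂V₁/∂z − ∂V₃/∂x = -5*y
(∇×V)₃ = ∂V₂/∂x − ∂V₁/∂y = -6*y*z + 5*z + 4
∇×V = (6*x*y + 6*y + 6*z^2 + 10*z, -5*y, -6*y*z + 5*z + 4)
At (3, -1, 1): (-8, 5, 15).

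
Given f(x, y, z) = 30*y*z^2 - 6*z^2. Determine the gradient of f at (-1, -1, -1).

∂f/∂x = 0
∂f/∂y = 30*z^2
∂f/∂z = 60*y*z - 12*z
∇f = (0, 30*z^2, 60*y*z - 12*z)
At (-1, -1, -1): (0, 30, 72).

(0, 30, 72)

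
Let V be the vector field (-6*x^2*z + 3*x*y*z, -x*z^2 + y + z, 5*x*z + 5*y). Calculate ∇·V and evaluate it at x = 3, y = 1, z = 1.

∂V₁/∂x = -12*x*z + 3*y*z
∂V₂/∂y = 1
∂V₃/∂z = 5*x
∇·V = -12*x*z + 5*x + 3*y*z + 1
At (3, 1, 1): -17.

-17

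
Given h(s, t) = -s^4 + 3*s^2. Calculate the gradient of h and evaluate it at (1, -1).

(2, 0)

∂h/∂s = -4*s^3 + 6*s
∂h/∂t = 0
∇h = (-4*s^3 + 6*s, 0)
At (1, -1): (2, 0).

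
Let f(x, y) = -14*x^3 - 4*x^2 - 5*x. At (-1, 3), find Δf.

76

∂²f/∂x² = -4*(21*x + 2)
∂²f/∂y² = 0
∇²f = -84*x - 8
At (-1, 3): 76.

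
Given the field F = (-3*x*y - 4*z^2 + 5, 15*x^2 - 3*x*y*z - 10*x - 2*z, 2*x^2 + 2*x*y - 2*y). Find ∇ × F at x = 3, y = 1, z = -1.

(15, -6, 92)

(∇×F)₁ = ∂F₃/∂y − ∂F₂/∂z = 3*x*y + 2*x
(∇×F)₂ = ∂F₁/∂z − ∂F₃/∂x = -4*x - 2*y - 8*z
(∇×F)₃ = ∂F₂/∂x − ∂F₁/∂y = 33*x - 3*y*z - 10
∇×F = (3*x*y + 2*x, -4*x - 2*y - 8*z, 33*x - 3*y*z - 10)
At (3, 1, -1): (15, -6, 92).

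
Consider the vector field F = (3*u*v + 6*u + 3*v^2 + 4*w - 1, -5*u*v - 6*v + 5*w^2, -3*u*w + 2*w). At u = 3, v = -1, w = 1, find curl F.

(-10, 7, 2)

(∇×F)₁ = ∂F₃/∂v − ∂F₂/∂w = -10*w
(∇×F)₂ = ∂F₁/∂w − ∂F₃/∂u = 3*w + 4
(∇×F)₃ = ∂F₂/∂u − ∂F₁/∂v = -3*u - 11*v
∇×F = (-10*w, 3*w + 4, -3*u - 11*v)
At (3, -1, 1): (-10, 7, 2).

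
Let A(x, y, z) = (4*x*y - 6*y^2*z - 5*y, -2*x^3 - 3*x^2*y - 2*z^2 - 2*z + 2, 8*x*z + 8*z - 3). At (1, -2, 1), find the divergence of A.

5

∂A₁/∂x = 4*y
∂A₂/∂y = -3*x^2
∂A₃/∂z = 8*x + 8
∇·A = -3*x^2 + 8*x + 4*y + 8
At (1, -2, 1): 5.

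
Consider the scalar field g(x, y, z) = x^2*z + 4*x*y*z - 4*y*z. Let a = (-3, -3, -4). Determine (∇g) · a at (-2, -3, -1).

∂g/∂x = 2*x*z + 4*y*z
∂g/∂y = 4*x*z - 4*z
∂g/∂z = x^2 + 4*x*y - 4*y
∇g at (-2, -3, -1) = (16, 12, 40)
∇g · a = (16)(-3) + (12)(-3) + (40)(-4) = -244

-244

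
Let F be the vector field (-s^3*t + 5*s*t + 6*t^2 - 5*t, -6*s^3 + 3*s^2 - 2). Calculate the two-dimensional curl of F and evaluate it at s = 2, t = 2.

∂F₂/∂s = -18*s^2 + 6*s
∂F₁/∂t = -s^3 + 5*s + 12*t - 5
Scalar curl = s^3 - 18*s^2 + s - 12*t + 5
At (2, 2): -81.

-81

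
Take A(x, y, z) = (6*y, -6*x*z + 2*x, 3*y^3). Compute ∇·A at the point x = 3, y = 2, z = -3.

0

∂A₁/∂x = 0
∂A₂/∂y = 0
∂A₃/∂z = 0
∇·A = 0
At (3, 2, -3): 0.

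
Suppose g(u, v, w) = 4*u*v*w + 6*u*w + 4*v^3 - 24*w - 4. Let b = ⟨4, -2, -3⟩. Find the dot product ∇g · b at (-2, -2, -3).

∂g/∂u = 4*v*w + 6*w
∂g/∂v = 4*u*w + 12*v^2
∂g/∂w = 4*u*v + 6*u - 24
∇g at (-2, -2, -3) = (6, 72, -20)
∇g · b = (6)(4) + (72)(-2) + (-20)(-3) = -60

-60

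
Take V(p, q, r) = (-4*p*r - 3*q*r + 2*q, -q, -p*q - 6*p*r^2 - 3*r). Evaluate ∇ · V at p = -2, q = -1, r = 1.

16

∂V₁/∂p = -4*r
∂V₂/∂q = -1
∂V₃/∂r = -12*p*r - 3
∇·V = -12*p*r - 4*r - 4
At (-2, -1, 1): 16.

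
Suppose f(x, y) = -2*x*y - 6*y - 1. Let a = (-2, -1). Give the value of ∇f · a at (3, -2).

4

∂f/∂x = -2*y
∂f/∂y = -2*x - 6
∇f at (3, -2) = (4, -12)
∇f · a = (4)(-2) + (-12)(-1) = 4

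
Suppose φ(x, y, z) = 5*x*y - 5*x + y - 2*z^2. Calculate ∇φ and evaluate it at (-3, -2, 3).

(-15, -14, -12)

∂φ/∂x = 5*y - 5
∂φ/∂y = 5*x + 1
∂φ/∂z = -4*z
∇φ = (5*y - 5, 5*x + 1, -4*z)
At (-3, -2, 3): (-15, -14, -12).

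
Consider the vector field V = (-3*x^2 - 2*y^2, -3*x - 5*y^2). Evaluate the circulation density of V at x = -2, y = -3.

∂V₂/∂x = -3
∂V₁/∂y = -4*y
Scalar curl = 4*y - 3
At (-2, -3): -15.

-15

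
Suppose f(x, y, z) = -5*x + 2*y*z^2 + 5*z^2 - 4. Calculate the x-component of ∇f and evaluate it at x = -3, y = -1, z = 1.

-5

(∇f)_1 = ∂f/∂x = -5
At (-3, -1, 1): -5.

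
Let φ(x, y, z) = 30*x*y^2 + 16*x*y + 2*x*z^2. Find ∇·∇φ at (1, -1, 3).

∂²φ/∂x² = 0
∂²φ/∂y² = 60*x
∂²φ/∂z² = 4*x
∇²φ = 64*x
At (1, -1, 3): 64.

64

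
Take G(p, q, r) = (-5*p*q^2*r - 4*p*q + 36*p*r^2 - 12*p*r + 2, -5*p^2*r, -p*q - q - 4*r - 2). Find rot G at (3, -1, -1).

(∇×G)₁ = ∂G₃/∂q − ∂G₂/∂r = 5*p^2 - p - 1
(∇×G)₂ = ∂G₁/∂r − ∂G₃/∂p = -5*p*q^2 + 72*p*r - 12*p + q
(∇×G)₃ = ∂G₂/∂p − ∂G₁/∂q = 10*p*q*r - 10*p*r + 4*p
∇×G = (5*p^2 - p - 1, -5*p*q^2 + 72*p*r - 12*p + q, 10*p*q*r - 10*p*r + 4*p)
At (3, -1, -1): (41, -268, 72).

(41, -268, 72)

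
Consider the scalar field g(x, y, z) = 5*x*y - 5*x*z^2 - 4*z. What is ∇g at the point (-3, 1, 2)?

∂g/∂x = 5*y - 5*z^2
∂g/∂y = 5*x
∂g/∂z = -10*x*z - 4
∇g = (5*y - 5*z^2, 5*x, -10*x*z - 4)
At (-3, 1, 2): (-15, -15, 56).

(-15, -15, 56)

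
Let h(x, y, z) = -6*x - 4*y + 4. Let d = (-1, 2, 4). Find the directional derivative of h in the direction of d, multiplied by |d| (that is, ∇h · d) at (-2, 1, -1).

-2

∂h/∂x = -6
∂h/∂y = -4
∂h/∂z = 0
∇h at (-2, 1, -1) = (-6, -4, 0)
∇h · d = (-6)(-1) + (-4)(2) + (0)(4) = -2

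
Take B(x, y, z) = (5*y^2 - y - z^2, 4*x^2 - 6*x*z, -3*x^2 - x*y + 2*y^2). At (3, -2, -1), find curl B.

(∇×B)₁ = ∂B₃/∂y − ∂B₂/∂z = 5*x + 4*y
(∇×B)₂ = ∂B₁/∂z − ∂B₃/∂x = 6*x + y - 2*z
(∇×B)₃ = ∂B₂/∂x − ∂B₁/∂y = 8*x - 10*y - 6*z + 1
∇×B = (5*x + 4*y, 6*x + y - 2*z, 8*x - 10*y - 6*z + 1)
At (3, -2, -1): (7, 18, 51).

(7, 18, 51)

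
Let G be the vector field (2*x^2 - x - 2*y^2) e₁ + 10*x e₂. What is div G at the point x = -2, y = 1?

-9

∂G₁/∂x = 4*x - 1
∂G₂/∂y = 0
∇·G = 4*x - 1
At (-2, 1): -9.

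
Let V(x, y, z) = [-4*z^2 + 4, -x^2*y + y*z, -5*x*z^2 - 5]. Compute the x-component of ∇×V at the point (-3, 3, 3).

-3

(∇×V)_1 = ∂V₃/∂y − ∂V₂/∂z
= 0 − (y)
= -y
At (-3, 3, 3): -3.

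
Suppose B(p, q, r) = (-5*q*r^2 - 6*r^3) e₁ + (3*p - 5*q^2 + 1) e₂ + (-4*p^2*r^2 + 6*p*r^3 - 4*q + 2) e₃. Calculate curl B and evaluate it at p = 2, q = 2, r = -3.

(∇×B)₁ = ∂B₃/∂q − ∂B₂/∂r = -4
(∇×B)₂ = ∂B₁/∂r − ∂B₃/∂p = 8*p*r^2 - 10*q*r - 6*r^3 - 18*r^2
(∇×B)₃ = ∂B₂/∂p − ∂B₁/∂q = 5*r^2 + 3
∇×B = (-4, 8*p*r^2 - 10*q*r - 6*r^3 - 18*r^2, 5*r^2 + 3)
At (2, 2, -3): (-4, 204, 48).

(-4, 204, 48)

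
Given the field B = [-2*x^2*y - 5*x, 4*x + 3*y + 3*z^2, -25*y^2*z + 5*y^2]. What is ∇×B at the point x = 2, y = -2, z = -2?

(∇×B)₁ = ∂B₃/∂y − ∂B₂/∂z = -50*y*z + 10*y - 6*z
(∇×B)₂ = ∂B₁/∂z − ∂B₃/∂x = 0
(∇×B)₃ = ∂B₂/∂x − ∂B₁/∂y = 2*x^2 + 4
∇×B = (-50*y*z + 10*y - 6*z, 0, 2*x^2 + 4)
At (2, -2, -2): (-208, 0, 12).

(-208, 0, 12)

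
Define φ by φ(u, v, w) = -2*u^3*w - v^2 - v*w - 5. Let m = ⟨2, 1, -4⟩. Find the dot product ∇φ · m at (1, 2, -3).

51

∂φ/∂u = -6*u^2*w
∂φ/∂v = -2*v - w
∂φ/∂w = -2*u^3 - v
∇φ at (1, 2, -3) = (18, -1, -4)
∇φ · m = (18)(2) + (-1)(1) + (-4)(-4) = 51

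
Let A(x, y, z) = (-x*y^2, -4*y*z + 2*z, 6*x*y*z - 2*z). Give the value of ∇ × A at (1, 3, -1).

(4, 18, 6)

(∇×A)₁ = ∂A₃/∂y − ∂A₂/∂z = 6*x*z + 4*y - 2
(∇×A)₂ = ∂A₁/∂z − ∂A₃/∂x = -6*y*z
(∇×A)₃ = ∂A₂/∂x − ∂A₁/∂y = 2*x*y
∇×A = (6*x*z + 4*y - 2, -6*y*z, 2*x*y)
At (1, 3, -1): (4, 18, 6).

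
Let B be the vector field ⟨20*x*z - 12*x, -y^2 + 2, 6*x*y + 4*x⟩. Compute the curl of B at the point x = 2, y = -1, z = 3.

(12, 42, 0)

(∇×B)₁ = ∂B₃/∂y − ∂B₂/∂z = 6*x
(∇×B)₂ = ∂B₁/∂z − ∂B₃/∂x = 20*x - 6*y - 4
(∇×B)₃ = ∂B₂/∂x − ∂B₁/∂y = 0
∇×B = (6*x, 20*x - 6*y - 4, 0)
At (2, -1, 3): (12, 42, 0).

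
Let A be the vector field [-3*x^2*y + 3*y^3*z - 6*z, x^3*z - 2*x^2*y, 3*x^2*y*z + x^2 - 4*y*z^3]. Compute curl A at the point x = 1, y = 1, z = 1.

(-2, -11, -7)

(∇×A)₁ = ∂A₃/∂y − ∂A₂/∂z = -x^3 + 3*x^2*z - 4*z^3
(∇×A)₂ = ∂A₁/∂z − ∂A₃/∂x = -6*x*y*z - 2*x + 3*y^3 - 6
(∇×A)₃ = ∂A₂/∂x − ∂A₁/∂y = 3*x^2*z + 3*x^2 - 4*x*y - 9*y^2*z
∇×A = (-x^3 + 3*x^2*z - 4*z^3, -6*x*y*z - 2*x + 3*y^3 - 6, 3*x^2*z + 3*x^2 - 4*x*y - 9*y^2*z)
At (1, 1, 1): (-2, -11, -7).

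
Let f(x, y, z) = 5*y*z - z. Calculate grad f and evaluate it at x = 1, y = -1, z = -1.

(0, -5, -6)

∂f/∂x = 0
∂f/∂y = 5*z
∂f/∂z = 5*y - 1
∇f = (0, 5*z, 5*y - 1)
At (1, -1, -1): (0, -5, -6).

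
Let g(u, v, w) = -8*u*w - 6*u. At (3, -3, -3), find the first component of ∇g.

18

(∇g)_1 = ∂g/∂u = -8*w - 6
At (3, -3, -3): 18.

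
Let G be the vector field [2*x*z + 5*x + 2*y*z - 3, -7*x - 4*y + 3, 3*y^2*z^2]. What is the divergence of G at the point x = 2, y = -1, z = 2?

∂G₁/∂x = 2*z + 5
∂G₂/∂y = -4
∂G₃/∂z = 6*y^2*z
∇·G = 6*y^2*z + 2*z + 1
At (2, -1, 2): 17.

17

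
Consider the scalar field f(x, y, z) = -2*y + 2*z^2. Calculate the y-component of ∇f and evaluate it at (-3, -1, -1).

-2

(∇f)_2 = ∂f/∂y = -2
At (-3, -1, -1): -2.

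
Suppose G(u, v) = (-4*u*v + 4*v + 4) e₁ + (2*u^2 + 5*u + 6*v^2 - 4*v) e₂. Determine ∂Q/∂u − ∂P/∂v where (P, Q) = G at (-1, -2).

-7

∂G₂/∂u = 4*u + 5
∂G₁/∂v = -4*u + 4
Scalar curl = 8*u + 1
At (-1, -2): -7.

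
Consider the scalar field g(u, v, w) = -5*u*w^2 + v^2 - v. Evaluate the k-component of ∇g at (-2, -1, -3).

(∇g)_3 = ∂g/∂w = -10*u*w
At (-2, -1, -3): -60.

-60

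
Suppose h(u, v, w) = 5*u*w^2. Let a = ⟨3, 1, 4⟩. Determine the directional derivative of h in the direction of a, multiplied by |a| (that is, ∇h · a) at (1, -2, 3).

255

∂h/∂u = 5*w^2
∂h/∂v = 0
∂h/∂w = 10*u*w
∇h at (1, -2, 3) = (45, 0, 30)
∇h · a = (45)(3) + (0)(1) + (30)(4) = 255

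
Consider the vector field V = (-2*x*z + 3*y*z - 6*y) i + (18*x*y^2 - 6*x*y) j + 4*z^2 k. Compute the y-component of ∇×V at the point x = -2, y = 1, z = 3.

(∇×V)_2 = ∂V₁/∂z − ∂V₃/∂x
= -2*x + 3*y − (0)
= -2*x + 3*y
At (-2, 1, 3): 7.

7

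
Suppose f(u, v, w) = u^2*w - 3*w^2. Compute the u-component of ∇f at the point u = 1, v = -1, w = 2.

4

(∇f)_1 = ∂f/∂u = 2*u*w
At (1, -1, 2): 4.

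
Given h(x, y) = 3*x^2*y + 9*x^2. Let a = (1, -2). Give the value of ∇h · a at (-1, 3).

∂h/∂x = 6*x*y + 18*x
∂h/∂y = 3*x^2
∇h at (-1, 3) = (-36, 3)
∇h · a = (-36)(1) + (3)(-2) = -42

-42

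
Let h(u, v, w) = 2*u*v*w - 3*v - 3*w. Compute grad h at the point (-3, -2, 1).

(-4, -9, 9)

∂h/∂u = 2*v*w
∂h/∂v = 2*u*w - 3
∂h/∂w = 2*u*v - 3
∇h = (2*v*w, 2*u*w - 3, 2*u*v - 3)
At (-3, -2, 1): (-4, -9, 9).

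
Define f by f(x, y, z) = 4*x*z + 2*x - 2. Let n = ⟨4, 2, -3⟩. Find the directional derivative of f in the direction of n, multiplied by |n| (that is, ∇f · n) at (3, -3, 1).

∂f/∂x = 4*z + 2
∂f/∂y = 0
∂f/∂z = 4*x
∇f at (3, -3, 1) = (6, 0, 12)
∇f · n = (6)(4) + (0)(2) + (12)(-3) = -12

-12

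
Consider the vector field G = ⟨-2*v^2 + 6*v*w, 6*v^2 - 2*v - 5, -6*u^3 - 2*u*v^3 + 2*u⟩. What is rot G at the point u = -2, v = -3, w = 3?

(108, -2, -30)

(∇×G)₁ = ∂G₃/∂v − ∂G₂/∂w = -6*u*v^2
(∇×G)₂ = ∂G₁/∂w − ∂G₃/∂u = 18*u^2 + 2*v^3 + 6*v - 2
(∇×G)₃ = ∂G₂/∂u − ∂G₁/∂v = 4*v - 6*w
∇×G = (-6*u*v^2, 18*u^2 + 2*v^3 + 6*v - 2, 4*v - 6*w)
At (-2, -3, 3): (108, -2, -30).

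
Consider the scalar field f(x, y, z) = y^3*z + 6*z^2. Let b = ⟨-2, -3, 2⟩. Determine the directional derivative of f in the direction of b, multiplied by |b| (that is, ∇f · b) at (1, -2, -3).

20

∂f/∂x = 0
∂f/∂y = 3*y^2*z
∂f/∂z = y^3 + 12*z
∇f at (1, -2, -3) = (0, -36, -44)
∇f · b = (0)(-2) + (-36)(-3) + (-44)(2) = 20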